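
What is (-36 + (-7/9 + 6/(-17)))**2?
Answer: 32273761/23409 ≈ 1378.7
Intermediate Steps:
(-36 + (-7/9 + 6/(-17)))**2 = (-36 + (-7*1/9 + 6*(-1/17)))**2 = (-36 + (-7/9 - 6/17))**2 = (-36 - 173/153)**2 = (-5681/153)**2 = 32273761/23409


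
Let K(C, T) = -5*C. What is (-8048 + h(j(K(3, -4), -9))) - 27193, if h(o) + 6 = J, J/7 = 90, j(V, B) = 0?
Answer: -34617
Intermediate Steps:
J = 630 (J = 7*90 = 630)
h(o) = 624 (h(o) = -6 + 630 = 624)
(-8048 + h(j(K(3, -4), -9))) - 27193 = (-8048 + 624) - 27193 = -7424 - 27193 = -34617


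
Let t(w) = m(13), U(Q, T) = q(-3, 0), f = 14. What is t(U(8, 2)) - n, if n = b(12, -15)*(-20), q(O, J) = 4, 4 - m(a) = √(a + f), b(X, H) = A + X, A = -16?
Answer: -76 - 3*√3 ≈ -81.196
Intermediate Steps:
b(X, H) = -16 + X
m(a) = 4 - √(14 + a) (m(a) = 4 - √(a + 14) = 4 - √(14 + a))
U(Q, T) = 4
t(w) = 4 - 3*√3 (t(w) = 4 - √(14 + 13) = 4 - √27 = 4 - 3*√3)
n = 80 (n = (-16 + 12)*(-20) = -4*(-20) = 80)
t(U(8, 2)) - n = (4 - 3*√3) - 1*80 = (4 - 3*√3) - 80 = -76 - 3*√3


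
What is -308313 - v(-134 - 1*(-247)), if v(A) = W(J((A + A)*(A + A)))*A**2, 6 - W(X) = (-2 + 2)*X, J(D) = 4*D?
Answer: -384927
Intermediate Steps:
W(X) = 6 (W(X) = 6 - (-2 + 2)*X = 6 - 0*X = 6 - 1*0 = 6 + 0 = 6)
v(A) = 6*A**2
-308313 - v(-134 - 1*(-247)) = -308313 - 6*(-134 - 1*(-247))**2 = -308313 - 6*(-134 + 247)**2 = -308313 - 6*113**2 = -308313 - 6*12769 = -308313 - 1*76614 = -308313 - 76614 = -384927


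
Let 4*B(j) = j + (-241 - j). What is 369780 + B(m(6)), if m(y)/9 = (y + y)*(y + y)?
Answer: 1478879/4 ≈ 3.6972e+5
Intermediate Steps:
m(y) = 36*y**2 (m(y) = 9*((y + y)*(y + y)) = 9*((2*y)*(2*y)) = 9*(4*y**2) = 36*y**2)
B(j) = -241/4 (B(j) = (j + (-241 - j))/4 = (1/4)*(-241) = -241/4)
369780 + B(m(6)) = 369780 - 241/4 = 1478879/4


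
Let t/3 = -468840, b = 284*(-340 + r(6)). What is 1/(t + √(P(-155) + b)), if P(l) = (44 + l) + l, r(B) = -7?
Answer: -234420/329716434869 - I*√98814/1978298609214 ≈ -7.1097e-7 - 1.589e-10*I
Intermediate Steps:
b = -98548 (b = 284*(-340 - 7) = 284*(-347) = -98548)
t = -1406520 (t = 3*(-468840) = -1406520)
P(l) = 44 + 2*l
1/(t + √(P(-155) + b)) = 1/(-1406520 + √((44 + 2*(-155)) - 98548)) = 1/(-1406520 + √((44 - 310) - 98548)) = 1/(-1406520 + √(-266 - 98548)) = 1/(-1406520 + √(-98814)) = 1/(-1406520 + I*√98814)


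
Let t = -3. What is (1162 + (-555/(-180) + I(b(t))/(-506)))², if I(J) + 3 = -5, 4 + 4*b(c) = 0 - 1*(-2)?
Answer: 12512073892081/9217296 ≈ 1.3575e+6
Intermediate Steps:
b(c) = -½ (b(c) = -1 + (0 - 1*(-2))/4 = -1 + (0 + 2)/4 = -1 + (¼)*2 = -1 + ½ = -½)
I(J) = -8 (I(J) = -3 - 5 = -8)
(1162 + (-555/(-180) + I(b(t))/(-506)))² = (1162 + (-555/(-180) - 8/(-506)))² = (1162 + (-555*(-1/180) - 8*(-1/506)))² = (1162 + (37/12 + 4/253))² = (1162 + 9409/3036)² = (3537241/3036)² = 12512073892081/9217296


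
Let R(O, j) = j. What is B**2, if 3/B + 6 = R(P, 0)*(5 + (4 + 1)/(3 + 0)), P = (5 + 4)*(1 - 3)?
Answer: 1/4 ≈ 0.25000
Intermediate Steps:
P = -18 (P = 9*(-2) = -18)
B = -1/2 (B = 3/(-6 + 0*(5 + (4 + 1)/(3 + 0))) = 3/(-6 + 0*(5 + 5/3)) = 3/(-6 + 0*(20/3)) = 3/(-6 + 0) = 3/(-6) = 3*(-1/6) = -1/2 ≈ -0.50000)
B**2 = (-1/2)**2 = 1/4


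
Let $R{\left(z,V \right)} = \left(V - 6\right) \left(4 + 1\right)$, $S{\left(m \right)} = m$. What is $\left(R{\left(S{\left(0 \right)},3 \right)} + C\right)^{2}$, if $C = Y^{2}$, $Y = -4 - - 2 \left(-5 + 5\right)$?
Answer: $1$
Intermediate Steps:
$Y = -4$ ($Y = -4 - \left(-2\right) 0 = -4 - 0 = -4 + 0 = -4$)
$C = 16$ ($C = \left(-4\right)^{2} = 16$)
$R{\left(z,V \right)} = -30 + 5 V$ ($R{\left(z,V \right)} = \left(-6 + V\right) 5 = -30 + 5 V$)
$\left(R{\left(S{\left(0 \right)},3 \right)} + C\right)^{2} = \left(\left(-30 + 5 \cdot 3\right) + 16\right)^{2} = \left(\left(-30 + 15\right) + 16\right)^{2} = \left(-15 + 16\right)^{2} = 1^{2} = 1$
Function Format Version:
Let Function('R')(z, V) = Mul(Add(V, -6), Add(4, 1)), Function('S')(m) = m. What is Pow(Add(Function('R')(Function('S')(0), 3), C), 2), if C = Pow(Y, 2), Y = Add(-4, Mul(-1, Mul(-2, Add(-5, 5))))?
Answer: 1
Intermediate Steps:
Y = -4 (Y = Add(-4, Mul(-1, Mul(-2, 0))) = Add(-4, Mul(-1, 0)) = Add(-4, 0) = -4)
C = 16 (C = Pow(-4, 2) = 16)
Function('R')(z, V) = Add(-30, Mul(5, V)) (Function('R')(z, V) = Mul(Add(-6, V), 5) = Add(-30, Mul(5, V)))
Pow(Add(Function('R')(Function('S')(0), 3), C), 2) = Pow(Add(Add(-30, Mul(5, 3)), 16), 2) = Pow(Add(Add(-30, 15), 16), 2) = Pow(Add(-15, 16), 2) = Pow(1, 2) = 1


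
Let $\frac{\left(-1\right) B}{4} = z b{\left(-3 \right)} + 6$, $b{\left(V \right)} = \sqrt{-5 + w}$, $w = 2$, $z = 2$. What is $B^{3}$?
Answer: $- 12288 i \sqrt{3} \approx - 21283.0 i$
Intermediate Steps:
$b{\left(V \right)} = i \sqrt{3}$ ($b{\left(V \right)} = \sqrt{-5 + 2} = \sqrt{-3} = i \sqrt{3}$)
$B = -24 - 8 i \sqrt{3}$ ($B = - 4 \left(2 i \sqrt{3} + 6\right) = - 4 \left(6 + 2 i \sqrt{3}\right) = -24 - 8 i \sqrt{3} \approx -24.0 - 13.856 i$)
$B^{3} = \left(-24 - 8 i \sqrt{3}\right)^{3}$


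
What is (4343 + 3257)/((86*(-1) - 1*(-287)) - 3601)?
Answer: -38/17 ≈ -2.2353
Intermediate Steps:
(4343 + 3257)/((86*(-1) - 1*(-287)) - 3601) = 7600/((-86 + 287) - 3601) = 7600/(201 - 3601) = 7600/(-3400) = 7600*(-1/3400) = -38/17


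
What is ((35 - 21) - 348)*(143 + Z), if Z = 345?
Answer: -162992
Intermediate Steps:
((35 - 21) - 348)*(143 + Z) = ((35 - 21) - 348)*(143 + 345) = (14 - 348)*488 = -334*488 = -162992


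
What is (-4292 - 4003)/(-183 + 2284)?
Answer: -8295/2101 ≈ -3.9481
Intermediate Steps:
(-4292 - 4003)/(-183 + 2284) = -8295/2101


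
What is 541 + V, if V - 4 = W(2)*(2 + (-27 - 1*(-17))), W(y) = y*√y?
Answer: 545 - 16*√2 ≈ 522.37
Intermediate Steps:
W(y) = y^(3/2)
V = 4 - 16*√2 (V = 4 + 2^(3/2)*(2 + (-27 - 1*(-17))) = 4 + (2*√2)*(2 + (-27 + 17)) = 4 + (2*√2)*(2 - 10) = 4 + (2*√2)*(-8) = 4 - 16*√2 ≈ -18.627)
541 + V = 541 + (4 - 16*√2) = 545 - 16*√2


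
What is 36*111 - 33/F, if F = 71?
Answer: 283683/71 ≈ 3995.5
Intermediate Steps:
36*111 - 33/F = 36*111 - 33/71 = 3996 - 33*1/71 = 3996 - 33/71 = 283683/71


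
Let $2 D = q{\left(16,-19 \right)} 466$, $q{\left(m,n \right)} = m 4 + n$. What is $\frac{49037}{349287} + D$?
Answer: $\frac{3662323232}{349287} \approx 10485.0$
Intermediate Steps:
$q{\left(m,n \right)} = n + 4 m$ ($q{\left(m,n \right)} = 4 m + n = n + 4 m$)
$D = 10485$ ($D = \frac{\left(-19 + 4 \cdot 16\right) 466}{2} = \frac{\left(-19 + 64\right) 466}{2} = \frac{45 \cdot 466}{2} = \frac{1}{2} \cdot 20970 = 10485$)
$\frac{49037}{349287} + D = \frac{49037}{349287} + 10485 = \frac{3662323232}{349287}$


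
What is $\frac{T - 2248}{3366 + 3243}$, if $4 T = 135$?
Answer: $- \frac{8857}{26436} \approx -0.33504$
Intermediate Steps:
$T = \frac{135}{4}$ ($T = \frac{1}{4} \cdot 135 = \frac{135}{4} \approx 33.75$)
$\frac{T - 2248}{3366 + 3243} = \frac{\frac{135}{4} - 2248}{3366 + 3243} = - \frac{8857}{4 \cdot 6609} = \left(- \frac{8857}{4}\right) \frac{1}{6609} = - \frac{8857}{26436}$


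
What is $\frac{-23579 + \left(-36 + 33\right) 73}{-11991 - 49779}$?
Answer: $\frac{11899}{30885} \approx 0.38527$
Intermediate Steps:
$\frac{-23579 + \left(-36 + 33\right) 73}{-11991 - 49779} = \frac{-23579 - 219}{-61770} = \left(-23579 - 219\right) \left(- \frac{1}{61770}\right) = \left(-23798\right) \left(- \frac{1}{61770}\right) = \frac{11899}{30885}$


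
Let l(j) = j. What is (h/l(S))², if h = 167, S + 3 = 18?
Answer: 27889/225 ≈ 123.95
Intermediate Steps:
S = 15 (S = -3 + 18 = 15)
(h/l(S))² = (167/15)² = 27889/225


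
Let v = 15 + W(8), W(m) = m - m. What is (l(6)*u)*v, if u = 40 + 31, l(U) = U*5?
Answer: 31950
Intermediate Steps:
W(m) = 0
l(U) = 5*U
u = 71
v = 15 (v = 15 + 0 = 15)
(l(6)*u)*v = ((5*6)*71)*15 = (30*71)*15 = 2130*15 = 31950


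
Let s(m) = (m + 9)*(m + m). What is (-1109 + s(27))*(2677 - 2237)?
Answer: 367400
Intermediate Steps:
s(m) = 2*m*(9 + m) (s(m) = (9 + m)*(2*m) = 2*m*(9 + m))
(-1109 + s(27))*(2677 - 2237) = (-1109 + 2*27*(9 + 27))*(2677 - 2237) = (-1109 + 2*27*36)*440 = (-1109 + 1944)*440 = 835*440 = 367400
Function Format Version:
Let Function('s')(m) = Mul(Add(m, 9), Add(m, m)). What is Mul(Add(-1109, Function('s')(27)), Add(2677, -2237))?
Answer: 367400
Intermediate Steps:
Function('s')(m) = Mul(2, m, Add(9, m)) (Function('s')(m) = Mul(Add(9, m), Mul(2, m)) = Mul(2, m, Add(9, m)))
Mul(Add(-1109, Function('s')(27)), Add(2677, -2237)) = Mul(Add(-1109, Mul(2, 27, Add(9, 27))), Add(2677, -2237)) = Mul(Add(-1109, Mul(2, 27, 36)), 440) = Mul(Add(-1109, 1944), 440) = Mul(835, 440) = 367400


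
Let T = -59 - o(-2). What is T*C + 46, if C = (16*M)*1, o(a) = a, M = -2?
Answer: 1870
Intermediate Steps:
T = -57 (T = -59 - 1*(-2) = -59 + 2 = -57)
C = -32 (C = (16*(-2))*1 = -32*1 = -32)
T*C + 46 = -57*(-32) + 46 = 1824 + 46 = 1870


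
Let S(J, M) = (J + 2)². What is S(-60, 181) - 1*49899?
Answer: -46535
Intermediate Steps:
S(J, M) = (2 + J)²
S(-60, 181) - 1*49899 = (2 - 60)² - 1*49899 = (-58)² - 49899 = 3364 - 49899 = -46535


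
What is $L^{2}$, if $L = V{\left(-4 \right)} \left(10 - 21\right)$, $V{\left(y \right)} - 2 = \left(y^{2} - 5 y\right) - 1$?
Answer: $165649$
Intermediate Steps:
$V{\left(y \right)} = 1 + y^{2} - 5 y$ ($V{\left(y \right)} = 2 - \left(1 - y^{2} + 5 y\right) = 1 + y^{2} - 5 y$)
$L = -407$ ($L = \left(1 + \left(-4\right)^{2} - -20\right) \left(10 - 21\right) = \left(1 + 16 + 20\right) \left(-11\right) = 37 \left(-11\right) = -407$)
$L^{2} = \left(-407\right)^{2} = 165649$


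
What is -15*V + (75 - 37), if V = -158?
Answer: 2408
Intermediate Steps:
-15*V + (75 - 37) = -15*(-158) + (75 - 37) = 2370 + 38 = 2408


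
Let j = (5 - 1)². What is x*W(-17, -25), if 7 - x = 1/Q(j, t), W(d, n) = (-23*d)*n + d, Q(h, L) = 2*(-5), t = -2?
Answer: -347616/5 ≈ -69523.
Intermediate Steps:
j = 16 (j = 4² = 16)
Q(h, L) = -10
W(d, n) = d - 23*d*n (W(d, n) = -23*d*n + d = d - 23*d*n)
x = 71/10 (x = 7 - 1/(-10) = 7 - 1*(-⅒) = 7 + ⅒ = 71/10 ≈ 7.1000)
x*W(-17, -25) = 71*(-17*(1 - 23*(-25)))/10 = 71*(-17*(1 + 575))/10 = 71*(-17*576)/10 = (71/10)*(-9792) = -347616/5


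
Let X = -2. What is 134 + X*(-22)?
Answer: 178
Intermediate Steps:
134 + X*(-22) = 134 - 2*(-22) = 134 + 44 = 178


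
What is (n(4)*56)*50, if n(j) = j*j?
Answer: 44800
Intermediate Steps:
n(j) = j²
(n(4)*56)*50 = (4²*56)*50 = (16*56)*50 = 896*50 = 44800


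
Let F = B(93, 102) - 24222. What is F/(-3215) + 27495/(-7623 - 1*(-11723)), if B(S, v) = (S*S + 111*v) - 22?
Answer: 4236629/527260 ≈ 8.0352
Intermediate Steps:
B(S, v) = -22 + S**2 + 111*v (B(S, v) = (S**2 + 111*v) - 22 = -22 + S**2 + 111*v)
F = -4273 (F = (-22 + 93**2 + 111*102) - 24222 = (-22 + 8649 + 11322) - 24222 = 19949 - 24222 = -4273)
F/(-3215) + 27495/(-7623 - 1*(-11723)) = -4273/(-3215) + 27495/(-7623 - 1*(-11723)) = -4273*(-1/3215) + 27495/(-7623 + 11723) = 4273/3215 + 27495/4100 = 4273/3215 + 27495*(1/4100) = 4273/3215 + 5499/820 = 4236629/527260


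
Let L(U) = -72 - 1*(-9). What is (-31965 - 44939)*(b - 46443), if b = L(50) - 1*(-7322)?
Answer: 3013406336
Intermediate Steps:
L(U) = -63 (L(U) = -72 + 9 = -63)
b = 7259 (b = -63 - 1*(-7322) = -63 + 7322 = 7259)
(-31965 - 44939)*(b - 46443) = (-31965 - 44939)*(7259 - 46443) = -76904*(-39184) = 3013406336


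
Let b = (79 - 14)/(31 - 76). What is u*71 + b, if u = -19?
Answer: -12154/9 ≈ -1350.4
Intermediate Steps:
b = -13/9 (b = 65/(-45) = 65*(-1/45) = -13/9 ≈ -1.4444)
u*71 + b = -19*71 - 13/9 = -1349 - 13/9 = -12154/9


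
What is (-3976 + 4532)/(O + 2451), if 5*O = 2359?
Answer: 1390/7307 ≈ 0.19023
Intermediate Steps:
O = 2359/5 (O = (1/5)*2359 = 2359/5 ≈ 471.80)
(-3976 + 4532)/(O + 2451) = (-3976 + 4532)/(2359/5 + 2451) = 556/(14614/5) = 556*(5/14614) = 1390/7307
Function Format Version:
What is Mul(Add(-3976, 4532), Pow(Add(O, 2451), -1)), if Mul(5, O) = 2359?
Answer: Rational(1390, 7307) ≈ 0.19023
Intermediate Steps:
O = Rational(2359, 5) (O = Mul(Rational(1, 5), 2359) = Rational(2359, 5) ≈ 471.80)
Mul(Add(-3976, 4532), Pow(Add(O, 2451), -1)) = Mul(Add(-3976, 4532), Pow(Add(Rational(2359, 5), 2451), -1)) = Mul(556, Pow(Rational(14614, 5), -1)) = Mul(556, Rational(5, 14614)) = Rational(1390, 7307)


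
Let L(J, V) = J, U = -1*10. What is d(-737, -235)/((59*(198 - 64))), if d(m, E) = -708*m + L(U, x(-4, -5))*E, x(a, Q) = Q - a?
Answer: 262073/3953 ≈ 66.297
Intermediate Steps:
U = -10
d(m, E) = -708*m - 10*E
d(-737, -235)/((59*(198 - 64))) = (-708*(-737) - 10*(-235))/((59*(198 - 64))) = (521796 + 2350)/((59*134)) = 524146/7906 = 524146*(1/7906) = 262073/3953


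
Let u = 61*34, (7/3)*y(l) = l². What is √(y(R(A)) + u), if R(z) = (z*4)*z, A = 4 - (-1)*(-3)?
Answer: √101962/7 ≈ 45.616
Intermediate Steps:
A = 1 (A = 4 - 1*3 = 4 - 3 = 1)
R(z) = 4*z² (R(z) = (4*z)*z = 4*z²)
y(l) = 3*l²/7
u = 2074
√(y(R(A)) + u) = √(3*(4*1²)²/7 + 2074) = √(3*(4*1)²/7 + 2074) = √((3/7)*4² + 2074) = √((3/7)*16 + 2074) = √(48/7 + 2074) = √(14566/7) = √101962/7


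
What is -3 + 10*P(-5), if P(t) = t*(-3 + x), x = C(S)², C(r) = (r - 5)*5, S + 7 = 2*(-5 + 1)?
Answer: -499853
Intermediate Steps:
S = -15 (S = -7 + 2*(-5 + 1) = -7 + 2*(-4) = -7 - 8 = -15)
C(r) = -25 + 5*r (C(r) = (-5 + r)*5 = -25 + 5*r)
x = 10000 (x = (-25 + 5*(-15))² = (-25 - 75)² = (-100)² = 10000)
P(t) = 9997*t (P(t) = t*(-3 + 10000) = t*9997 = 9997*t)
-3 + 10*P(-5) = -3 + 10*(9997*(-5)) = -3 + 10*(-49985) = -3 - 499850 = -499853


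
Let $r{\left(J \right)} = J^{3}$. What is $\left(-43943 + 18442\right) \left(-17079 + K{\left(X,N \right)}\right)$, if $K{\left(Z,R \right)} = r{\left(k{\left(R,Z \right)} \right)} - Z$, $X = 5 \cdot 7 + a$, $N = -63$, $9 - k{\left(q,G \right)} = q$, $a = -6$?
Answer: $-9081926140$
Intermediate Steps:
$k{\left(q,G \right)} = 9 - q$
$X = 29$ ($X = 5 \cdot 7 - 6 = 35 - 6 = 29$)
$K{\left(Z,R \right)} = \left(9 - R\right)^{3} - Z$
$\left(-43943 + 18442\right) \left(-17079 + K{\left(X,N \right)}\right) = \left(-43943 + 18442\right) \left(-17079 - \left(29 + \left(-9 - 63\right)^{3}\right)\right) = - 25501 \left(-17079 - -373219\right) = - 25501 \left(-17079 + \left(-29 + 373248\right)\right) = - 25501 \left(-17079 + 373219\right) = \left(-25501\right) 356140 = -9081926140$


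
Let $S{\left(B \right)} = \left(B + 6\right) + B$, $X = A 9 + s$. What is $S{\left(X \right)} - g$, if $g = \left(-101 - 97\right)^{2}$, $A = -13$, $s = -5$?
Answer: $-39442$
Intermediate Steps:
$g = 39204$ ($g = \left(-198\right)^{2} = 39204$)
$X = -122$ ($X = \left(-13\right) 9 - 5 = -117 - 5 = -122$)
$S{\left(B \right)} = 6 + 2 B$ ($S{\left(B \right)} = \left(6 + B\right) + B = 6 + 2 B$)
$S{\left(X \right)} - g = \left(6 + 2 \left(-122\right)\right) - 39204 = \left(6 - 244\right) - 39204 = -238 - 39204 = -39442$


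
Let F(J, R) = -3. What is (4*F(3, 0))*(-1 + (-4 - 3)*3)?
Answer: 264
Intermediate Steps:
(4*F(3, 0))*(-1 + (-4 - 3)*3) = (4*(-3))*(-1 + (-4 - 3)*3) = -12*(-1 - 7*3) = -12*(-1 - 21) = -12*(-22) = 264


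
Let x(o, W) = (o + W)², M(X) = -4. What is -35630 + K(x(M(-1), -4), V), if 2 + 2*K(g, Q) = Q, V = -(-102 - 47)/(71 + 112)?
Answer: -13040797/366 ≈ -35631.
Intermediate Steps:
x(o, W) = (W + o)²
V = 149/183 (V = -(-149)/183 = -1*(-149/183) = 149/183 ≈ 0.81421)
K(g, Q) = -1 + Q/2
-35630 + K(x(M(-1), -4), V) = -35630 + (-1 + (½)*(149/183)) = -35630 + (-1 + 149/366) = -35630 - 217/366 = -13040797/366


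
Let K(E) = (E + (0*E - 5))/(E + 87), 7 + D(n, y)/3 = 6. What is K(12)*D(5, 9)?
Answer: -7/33 ≈ -0.21212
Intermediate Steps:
D(n, y) = -3 (D(n, y) = -21 + 3*6 = -21 + 18 = -3)
K(E) = (-5 + E)/(87 + E) (K(E) = (E + (0 - 5))/(87 + E) = (E - 5)/(87 + E) = (-5 + E)/(87 + E))
K(12)*D(5, 9) = ((-5 + 12)/(87 + 12))*(-3) = (7/99)*(-3) = -7/33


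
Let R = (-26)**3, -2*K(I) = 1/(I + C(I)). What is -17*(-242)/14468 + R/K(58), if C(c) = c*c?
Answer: 870178903753/7234 ≈ 1.2029e+8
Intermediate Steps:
C(c) = c**2
K(I) = -1/(2*(I + I**2))
R = -17576
-17*(-242)/14468 + R/K(58) = -17*(-242)/14468 - 17576/((-1/2/(58*(1 + 58)))) = 4114*(1/14468) - 17576/((-1/2*1/58/59)) = 2057/7234 - 17576/((-1/2*1/58*1/59)) = 2057/7234 - 17576/(-1/6844) = 2057/7234 - 17576*(-6844) = 2057/7234 + 120290144 = 870178903753/7234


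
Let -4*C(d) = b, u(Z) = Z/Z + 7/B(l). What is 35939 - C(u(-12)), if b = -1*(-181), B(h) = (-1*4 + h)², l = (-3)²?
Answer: 143937/4 ≈ 35984.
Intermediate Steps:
l = 9
B(h) = (-4 + h)²
u(Z) = 32/25 (u(Z) = Z/Z + 7/((-4 + 9)²) = 1 + 7/(5²) = 1 + 7/25 = 32/25)
b = 181
C(d) = -181/4 (C(d) = -¼*181 = -181/4)
35939 - C(u(-12)) = 35939 - 1*(-181/4) = 35939 + 181/4 = 143937/4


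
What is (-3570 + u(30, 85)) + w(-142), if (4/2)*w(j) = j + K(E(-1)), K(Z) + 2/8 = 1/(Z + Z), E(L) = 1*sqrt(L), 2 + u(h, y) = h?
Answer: -3613 - I*(2 - I)/8 ≈ -3613.1 - 0.25*I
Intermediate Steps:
u(h, y) = -2 + h
E(L) = sqrt(L)
K(Z) = -1/4 + 1/(2*Z) (K(Z) = -1/4 + 1/(Z + Z) = -1/4 + 1/(2*Z))
w(j) = j/2 - I*(2 - I)/8 (w(j) = (j + (2 - sqrt(-1))/(4*(sqrt(-1))))/2 = (j + (2 - I)/(4*I))/2 = (j + (-I)*(2 - I)/4)/2 = (j - I*(2 - I)/4)/2 = j/2 - I*(2 - I)/8)
(-3570 + u(30, 85)) + w(-142) = (-3570 + (-2 + 30)) + ((1/2)*(-142) + I*(-2 + I)/8) = (-3570 + 28) + (-71 + I*(-2 + I)/8) = -3542 + (-71 + I*(-2 + I)/8) = -3613 + I*(-2 + I)/8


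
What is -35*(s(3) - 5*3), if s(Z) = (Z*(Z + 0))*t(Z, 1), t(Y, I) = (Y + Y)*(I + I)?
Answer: -3255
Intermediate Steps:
t(Y, I) = 4*I*Y (t(Y, I) = (2*Y)*(2*I) = 4*I*Y)
s(Z) = 4*Z³ (s(Z) = (Z*(Z + 0))*(4*1*Z) = (Z*Z)*(4*Z) = Z²*(4*Z) = 4*Z³)
-35*(s(3) - 5*3) = -35*(4*3³ - 5*3) = -35*(4*27 - 15) = -35*(108 - 15) = -35*93 = -3255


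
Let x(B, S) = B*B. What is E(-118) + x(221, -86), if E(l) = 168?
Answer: 49009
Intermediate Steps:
x(B, S) = B²
E(-118) + x(221, -86) = 168 + 221² = 168 + 48841 = 49009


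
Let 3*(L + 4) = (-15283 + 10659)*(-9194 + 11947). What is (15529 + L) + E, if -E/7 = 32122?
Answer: -13357859/3 ≈ -4.4526e+6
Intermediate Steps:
E = -224854 (E = -7*32122 = -224854)
L = -12729884/3 (L = -4 + ((-15283 + 10659)*(-9194 + 11947))/3 = -4 + (-4624*2753)/3 = -4 + (1/3)*(-12729872) = -4 - 12729872/3 = -12729884/3 ≈ -4.2433e+6)
(15529 + L) + E = (15529 - 12729884/3) - 224854 = -12683297/3 - 224854 = -13357859/3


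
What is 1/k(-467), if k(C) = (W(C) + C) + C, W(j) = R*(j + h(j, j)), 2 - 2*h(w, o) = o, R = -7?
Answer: 2/1387 ≈ 0.0014420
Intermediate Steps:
h(w, o) = 1 - o/2
W(j) = -7 - 7*j/2 (W(j) = -7*(j + (1 - j/2)) = -7*(1 + j/2) = -7 - 7*j/2)
k(C) = -7 - 3*C/2 (k(C) = ((-7 - 7*C/2) + C) + C = (-7 - 5*C/2) + C = -7 - 3*C/2)
1/k(-467) = 1/(-7 - 3/2*(-467)) = 1/(-7 + 1401/2) = 1/(1387/2) = 2/1387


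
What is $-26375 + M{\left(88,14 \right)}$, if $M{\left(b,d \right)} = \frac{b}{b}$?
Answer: $-26374$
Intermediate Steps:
$M{\left(b,d \right)} = 1$
$-26375 + M{\left(88,14 \right)} = -26375 + 1 = -26374$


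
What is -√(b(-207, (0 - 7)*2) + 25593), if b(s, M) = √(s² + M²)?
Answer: -√(25593 + √43045) ≈ -160.63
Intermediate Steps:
b(s, M) = √(M² + s²)
-√(b(-207, (0 - 7)*2) + 25593) = -√(√(((0 - 7)*2)² + (-207)²) + 25593) = -√(√((-7*2)² + 42849) + 25593) = -√(√((-14)² + 42849) + 25593) = -√(√(196 + 42849) + 25593) = -√(√43045 + 25593) = -√(25593 + √43045)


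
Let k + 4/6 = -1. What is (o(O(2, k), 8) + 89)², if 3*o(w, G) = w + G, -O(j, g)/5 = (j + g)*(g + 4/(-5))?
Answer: 6310144/729 ≈ 8655.9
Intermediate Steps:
k = -5/3 (k = -⅔ - 1 = -5/3 ≈ -1.6667)
O(j, g) = -5*(-⅘ + g)*(g + j) (O(j, g) = -5*(j + g)*(g + 4/(-5)) = -5*(g + j)*(g + 4*(-⅕)) = -5*(g + j)*(g - ⅘) = -5*(g + j)*(-⅘ + g) = -5*(-⅘ + g)*(g + j))
o(w, G) = G/3 + w/3 (o(w, G) = (w + G)/3 = (G + w)/3 = G/3 + w/3)
(o(O(2, k), 8) + 89)² = (((⅓)*8 + (-5*(-5/3)² + 4*(-5/3) + 4*2 - 5*(-5/3)*2)/3) + 89)² = ((8/3 + (-5*25/9 - 20/3 + 8 + 50/3)/3) + 89)² = ((8/3 + (-125/9 - 20/3 + 8 + 50/3)/3) + 89)² = ((8/3 + (⅓)*(37/9)) + 89)² = ((8/3 + 37/27) + 89)² = (109/27 + 89)² = (2512/27)² = 6310144/729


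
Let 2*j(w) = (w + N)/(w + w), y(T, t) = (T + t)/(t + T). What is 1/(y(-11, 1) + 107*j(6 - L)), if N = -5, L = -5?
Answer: 22/343 ≈ 0.064140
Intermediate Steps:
y(T, t) = 1 (y(T, t) = (T + t)/(T + t) = 1)
j(w) = (-5 + w)/(4*w) (j(w) = ((w - 5)/(w + w))/2 = ((-5 + w)/((2*w)))/2 = ((-5 + w)*(1/(2*w)))/2 = ((-5 + w)/(2*w))/2 = (-5 + w)/(4*w))
1/(y(-11, 1) + 107*j(6 - L)) = 1/(1 + 107*((-5 + (6 - 1*(-5)))/(4*(6 - 1*(-5))))) = 1/(1 + 107*((-5 + (6 + 5))/(4*(6 + 5)))) = 1/(1 + 107*((¼)*(-5 + 11)/11)) = 1/(1 + 107*((¼)*(1/11)*6)) = 1/(1 + 107*(3/22)) = 1/(1 + 321/22) = 1/(343/22) = 22/343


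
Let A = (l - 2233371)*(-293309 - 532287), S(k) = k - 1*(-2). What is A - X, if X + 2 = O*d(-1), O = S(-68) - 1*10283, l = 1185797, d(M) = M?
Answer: 864872893757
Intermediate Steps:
S(k) = 2 + k (S(k) = k + 2 = 2 + k)
A = 864872904104 (A = (1185797 - 2233371)*(-293309 - 532287) = -1047574*(-825596) = 864872904104)
O = -10349 (O = (2 - 68) - 1*10283 = -66 - 10283 = -10349)
X = 10347 (X = -2 - 10349*(-1) = -2 + 10349 = 10347)
A - X = 864872904104 - 1*10347 = 864872904104 - 10347 = 864872893757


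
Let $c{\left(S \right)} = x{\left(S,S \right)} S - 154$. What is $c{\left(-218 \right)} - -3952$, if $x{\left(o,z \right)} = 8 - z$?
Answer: $-45470$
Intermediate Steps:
$c{\left(S \right)} = -154 + S \left(8 - S\right)$ ($c{\left(S \right)} = \left(8 - S\right) S - 154 = S \left(8 - S\right) - 154 = -154 + S \left(8 - S\right)$)
$c{\left(-218 \right)} - -3952 = \left(-154 - - 218 \left(-8 - 218\right)\right) - -3952 = \left(-154 - \left(-218\right) \left(-226\right)\right) + 3952 = \left(-154 - 49268\right) + 3952 = -49422 + 3952 = -45470$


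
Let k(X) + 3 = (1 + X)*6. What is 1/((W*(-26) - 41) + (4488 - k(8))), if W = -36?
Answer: 1/5332 ≈ 0.00018755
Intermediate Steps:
k(X) = 3 + 6*X (k(X) = -3 + (1 + X)*6 = -3 + (6 + 6*X) = 3 + 6*X)
1/((W*(-26) - 41) + (4488 - k(8))) = 1/((-36*(-26) - 41) + (4488 - (3 + 6*8))) = 1/((936 - 41) + (4488 - (3 + 48))) = 1/(895 + (4488 - 1*51)) = 1/(895 + (4488 - 51)) = 1/(895 + 4437) = 1/5332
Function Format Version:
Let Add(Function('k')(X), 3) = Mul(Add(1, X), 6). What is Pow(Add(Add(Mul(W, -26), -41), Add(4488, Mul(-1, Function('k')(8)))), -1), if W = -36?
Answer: Rational(1, 5332) ≈ 0.00018755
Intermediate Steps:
Function('k')(X) = Add(3, Mul(6, X)) (Function('k')(X) = Add(-3, Mul(Add(1, X), 6)) = Add(-3, Add(6, Mul(6, X))) = Add(3, Mul(6, X)))
Pow(Add(Add(Mul(W, -26), -41), Add(4488, Mul(-1, Function('k')(8)))), -1) = Pow(Add(Add(Mul(-36, -26), -41), Add(4488, Mul(-1, Add(3, Mul(6, 8))))), -1) = Pow(Add(Add(936, -41), Add(4488, Mul(-1, Add(3, 48)))), -1) = Pow(Add(895, Add(4488, Mul(-1, 51))), -1) = Pow(Add(895, Add(4488, -51)), -1) = Pow(Add(895, 4437), -1) = Pow(5332, -1) = Rational(1, 5332)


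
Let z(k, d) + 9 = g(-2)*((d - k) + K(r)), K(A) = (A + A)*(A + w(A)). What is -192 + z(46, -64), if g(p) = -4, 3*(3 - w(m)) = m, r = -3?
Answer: 263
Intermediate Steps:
w(m) = 3 - m/3
K(A) = 2*A*(3 + 2*A/3) (K(A) = (A + A)*(A + (3 - A/3)) = (2*A)*(3 + 2*A/3) = 2*A*(3 + 2*A/3))
z(k, d) = 15 - 4*d + 4*k (z(k, d) = -9 - 4*((d - k) + (2/3)*(-3)*(9 + 2*(-3))) = -9 - 4*((d - k) + (2/3)*(-3)*(9 - 6)) = -9 - 4*((d - k) + (2/3)*(-3)*3) = -9 - 4*((d - k) - 6) = -9 - 4*(-6 + d - k) = -9 + (24 - 4*d + 4*k) = 15 - 4*d + 4*k)
-192 + z(46, -64) = -192 + (15 - 4*(-64) + 4*46) = -192 + (15 + 256 + 184) = -192 + 455 = 263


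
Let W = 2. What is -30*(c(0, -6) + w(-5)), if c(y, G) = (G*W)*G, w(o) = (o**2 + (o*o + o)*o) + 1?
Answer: 60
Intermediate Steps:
w(o) = 1 + o**2 + o*(o + o**2) (w(o) = (o**2 + (o**2 + o)*o) + 1 = (o**2 + (o + o**2)*o) + 1 = (o**2 + o*(o + o**2)) + 1 = 1 + o**2 + o*(o + o**2))
c(y, G) = 2*G**2 (c(y, G) = (G*2)*G = (2*G)*G = 2*G**2)
-30*(c(0, -6) + w(-5)) = -30*(2*(-6)**2 + (1 + (-5)**3 + 2*(-5)**2)) = -30*(2*36 + (1 - 125 + 2*25)) = -30*(72 + (1 - 125 + 50)) = -30*(72 - 74) = -30*(-2) = 60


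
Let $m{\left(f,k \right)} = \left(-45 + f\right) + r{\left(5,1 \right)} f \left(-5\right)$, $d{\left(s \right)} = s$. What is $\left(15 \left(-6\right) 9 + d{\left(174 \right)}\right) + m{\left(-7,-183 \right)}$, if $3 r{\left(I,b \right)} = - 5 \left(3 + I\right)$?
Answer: $- \frac{3464}{3} \approx -1154.7$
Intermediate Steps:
$r{\left(I,b \right)} = -5 - \frac{5 I}{3}$ ($r{\left(I,b \right)} = \frac{\left(-5\right) \left(3 + I\right)}{3} = \frac{-15 - 5 I}{3} = -5 - \frac{5 I}{3}$)
$m{\left(f,k \right)} = -45 + \frac{203 f}{3}$ ($m{\left(f,k \right)} = \left(-45 + f\right) + \left(-5 - \frac{25}{3}\right) f \left(-5\right) = \left(-45 + f\right) + - \frac{40 f}{3} \left(-5\right) = \left(-45 + f\right) + \frac{200 f}{3} = -45 + \frac{203 f}{3}$)
$\left(15 \left(-6\right) 9 + d{\left(174 \right)}\right) + m{\left(-7,-183 \right)} = \left(15 \left(-6\right) 9 + 174\right) + \left(-45 + \frac{203}{3} \left(-7\right)\right) = \left(\left(-90\right) 9 + 174\right) - \frac{1556}{3} = \left(-810 + 174\right) - \frac{1556}{3} = -636 - \frac{1556}{3} = - \frac{3464}{3}$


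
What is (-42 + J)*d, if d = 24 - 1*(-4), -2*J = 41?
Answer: -1750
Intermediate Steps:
J = -41/2 (J = -½*41 = -41/2 ≈ -20.500)
d = 28 (d = 24 + 4 = 28)
(-42 + J)*d = (-42 - 41/2)*28 = -125/2*28 = -1750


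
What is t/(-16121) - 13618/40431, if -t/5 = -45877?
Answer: -9493800713/651788151 ≈ -14.566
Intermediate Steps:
t = 229385 (t = -5*(-45877) = 229385)
t/(-16121) - 13618/40431 = 229385/(-16121) - 13618/40431 = 229385*(-1/16121) - 13618*1/40431 = -229385/16121 - 13618/40431 = -9493800713/651788151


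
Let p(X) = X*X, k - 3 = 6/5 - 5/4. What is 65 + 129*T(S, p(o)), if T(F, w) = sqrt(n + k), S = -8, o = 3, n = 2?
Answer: 65 + 387*sqrt(55)/10 ≈ 352.01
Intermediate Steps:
k = 59/20 (k = 3 + (6/5 - 5/4) = 3 - 1/20 = 59/20 ≈ 2.9500)
p(X) = X**2
T(F, w) = 3*sqrt(55)/10 (T(F, w) = sqrt(2 + 59/20) = sqrt(99/20) = 3*sqrt(55)/10)
65 + 129*T(S, p(o)) = 65 + 129*(3*sqrt(55)/10) = 65 + 387*sqrt(55)/10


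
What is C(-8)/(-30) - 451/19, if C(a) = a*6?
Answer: -2103/95 ≈ -22.137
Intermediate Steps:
C(a) = 6*a
C(-8)/(-30) - 451/19 = (6*(-8))/(-30) - 451/19 = -48*(-1/30) - 451*1/19 = 8/5 - 451/19 = -2103/95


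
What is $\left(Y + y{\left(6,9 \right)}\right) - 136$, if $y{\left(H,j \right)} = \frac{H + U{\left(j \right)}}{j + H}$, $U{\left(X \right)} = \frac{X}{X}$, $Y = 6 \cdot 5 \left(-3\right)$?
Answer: $- \frac{3383}{15} \approx -225.53$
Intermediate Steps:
$Y = -90$ ($Y = 30 \left(-3\right) = -90$)
$U{\left(X \right)} = 1$
$y{\left(H,j \right)} = \frac{1 + H}{H + j}$ ($y{\left(H,j \right)} = \frac{H + 1}{j + H} = \frac{1 + H}{H + j}$)
$\left(Y + y{\left(6,9 \right)}\right) - 136 = \left(-90 + \frac{1 + 6}{6 + 9}\right) - 136 = \left(-90 + \frac{1}{15} \cdot 7\right) - 136 = \left(-90 + \frac{7}{15}\right) - 136 = - \frac{1343}{15} - 136 = - \frac{3383}{15}$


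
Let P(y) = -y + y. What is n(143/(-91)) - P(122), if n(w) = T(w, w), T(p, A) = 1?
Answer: 1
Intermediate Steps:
P(y) = 0
n(w) = 1
n(143/(-91)) - P(122) = 1 - 1*0 = 1 + 0 = 1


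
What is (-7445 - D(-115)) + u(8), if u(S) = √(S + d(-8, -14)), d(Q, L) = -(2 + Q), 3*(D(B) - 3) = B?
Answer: -22229/3 + √14 ≈ -7405.9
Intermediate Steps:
D(B) = 3 + B/3
d(Q, L) = -2 - Q
u(S) = √(6 + S) (u(S) = √(S + (-2 - 1*(-8))) = √(S + (-2 + 8)) = √(S + 6) = √(6 + S))
(-7445 - D(-115)) + u(8) = (-7445 - (3 + (⅓)*(-115))) + √(6 + 8) = (-7445 - (3 - 115/3)) + √14 = (-7445 - 1*(-106/3)) + √14 = (-7445 + 106/3) + √14 = -22229/3 + √14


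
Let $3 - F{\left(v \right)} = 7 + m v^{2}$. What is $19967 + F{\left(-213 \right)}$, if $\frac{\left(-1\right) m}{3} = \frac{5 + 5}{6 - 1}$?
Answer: $292177$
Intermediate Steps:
$m = -6$ ($m = - 3 \frac{5 + 5}{6 - 1} = - 3 \cdot \frac{10}{5} = - 3 \cdot 10 \cdot \frac{1}{5} = \left(-3\right) 2 = -6$)
$F{\left(v \right)} = -4 + 6 v^{2}$ ($F{\left(v \right)} = 3 - \left(7 - 6 v^{2}\right) = 3 + \left(-7 + 6 v^{2}\right) = -4 + 6 v^{2}$)
$19967 + F{\left(-213 \right)} = 19967 - \left(4 - 6 \left(-213\right)^{2}\right) = 19967 + \left(-4 + 6 \cdot 45369\right) = 19967 + \left(-4 + 272214\right) = 19967 + 272210 = 292177$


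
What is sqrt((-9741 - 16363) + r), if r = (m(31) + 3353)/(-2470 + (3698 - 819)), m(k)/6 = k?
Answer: I*sqrt(4365255773)/409 ≈ 161.54*I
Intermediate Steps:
m(k) = 6*k
r = 3539/409 (r = (6*31 + 3353)/(-2470 + (3698 - 819)) = (186 + 3353)/(-2470 + 2879) = 3539/409 ≈ 8.6528)
sqrt((-9741 - 16363) + r) = sqrt((-9741 - 16363) + 3539/409) = sqrt(-26104 + 3539/409) = sqrt(-10672997/409) = I*sqrt(4365255773)/409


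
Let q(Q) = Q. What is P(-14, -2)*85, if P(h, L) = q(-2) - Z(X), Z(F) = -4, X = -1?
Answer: 170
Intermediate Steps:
P(h, L) = 2 (P(h, L) = -2 - 1*(-4) = -2 + 4 = 2)
P(-14, -2)*85 = 2*85 = 170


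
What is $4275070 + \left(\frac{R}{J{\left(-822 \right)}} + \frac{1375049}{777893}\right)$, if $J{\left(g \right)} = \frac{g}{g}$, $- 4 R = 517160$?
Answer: $\frac{3224974616589}{777893} \approx 4.1458 \cdot 10^{6}$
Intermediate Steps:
$R = -129290$ ($R = \left(- \frac{1}{4}\right) 517160 = -129290$)
$J{\left(g \right)} = 1$
$4275070 + \left(\frac{R}{J{\left(-822 \right)}} + \frac{1375049}{777893}\right) = 4275070 + \left(- \frac{129290}{1} + \frac{1375049}{777893}\right) = 4275070 + \left(\left(-129290\right) 1 + 1375049 \cdot \frac{1}{777893}\right) = 4275070 + \left(-129290 + \frac{1375049}{777893}\right) = 4275070 - \frac{100572410921}{777893} = \frac{3224974616589}{777893}$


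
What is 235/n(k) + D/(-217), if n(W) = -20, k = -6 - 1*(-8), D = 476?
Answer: -1729/124 ≈ -13.944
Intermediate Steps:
k = 2 (k = -6 + 8 = 2)
235/n(k) + D/(-217) = 235/(-20) + 476/(-217) = 235*(-1/20) + 476*(-1/217) = -47/4 - 68/31 = -1729/124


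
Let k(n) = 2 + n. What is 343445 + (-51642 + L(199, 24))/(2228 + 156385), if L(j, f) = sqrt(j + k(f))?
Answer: 18158263386/52871 ≈ 3.4344e+5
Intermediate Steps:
L(j, f) = sqrt(2 + f + j) (L(j, f) = sqrt(j + (2 + f)) = sqrt(2 + f + j))
343445 + (-51642 + L(199, 24))/(2228 + 156385) = 343445 + (-51642 + sqrt(2 + 24 + 199))/(2228 + 156385) = 343445 + (-51642 + sqrt(225))/158613 = 343445 + (-51642 + 15)*(1/158613) = 343445 - 51627*1/158613 = 343445 - 17209/52871 = 18158263386/52871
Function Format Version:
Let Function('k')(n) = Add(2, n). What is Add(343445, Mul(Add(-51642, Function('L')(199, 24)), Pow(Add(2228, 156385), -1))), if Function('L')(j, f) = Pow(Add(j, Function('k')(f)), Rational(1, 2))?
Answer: Rational(18158263386, 52871) ≈ 3.4344e+5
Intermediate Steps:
Function('L')(j, f) = Pow(Add(2, f, j), Rational(1, 2)) (Function('L')(j, f) = Pow(Add(j, Add(2, f)), Rational(1, 2)) = Pow(Add(2, f, j), Rational(1, 2)))
Add(343445, Mul(Add(-51642, Function('L')(199, 24)), Pow(Add(2228, 156385), -1))) = Add(343445, Mul(Add(-51642, Pow(Add(2, 24, 199), Rational(1, 2))), Pow(Add(2228, 156385), -1))) = Add(343445, Mul(Add(-51642, Pow(225, Rational(1, 2))), Pow(158613, -1))) = Add(343445, Mul(Add(-51642, 15), Rational(1, 158613))) = Add(343445, Mul(-51627, Rational(1, 158613))) = Add(343445, Rational(-17209, 52871)) = Rational(18158263386, 52871)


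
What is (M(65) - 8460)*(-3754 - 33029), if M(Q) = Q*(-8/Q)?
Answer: 311478444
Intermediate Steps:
M(Q) = -8
(M(65) - 8460)*(-3754 - 33029) = (-8 - 8460)*(-3754 - 33029) = -8468*(-36783) = 311478444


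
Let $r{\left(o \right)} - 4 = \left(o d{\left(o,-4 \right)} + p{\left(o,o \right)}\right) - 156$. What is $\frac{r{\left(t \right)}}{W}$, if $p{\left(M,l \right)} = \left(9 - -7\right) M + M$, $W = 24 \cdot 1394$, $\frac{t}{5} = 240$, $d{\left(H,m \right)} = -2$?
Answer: $\frac{2231}{4182} \approx 0.53348$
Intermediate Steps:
$t = 1200$ ($t = 5 \cdot 240 = 1200$)
$W = 33456$
$p{\left(M,l \right)} = 17 M$ ($p{\left(M,l \right)} = \left(9 + 7\right) M + M = 16 M + M = 17 M$)
$r{\left(o \right)} = -152 + 15 o$ ($r{\left(o \right)} = 4 - \left(156 - 17 o - o \left(-2\right)\right) = 4 + \left(\left(- 2 o + 17 o\right) - 156\right) = 4 + \left(15 o - 156\right) = 4 + \left(-156 + 15 o\right) = -152 + 15 o$)
$\frac{r{\left(t \right)}}{W} = \frac{-152 + 15 \cdot 1200}{33456} = \left(-152 + 18000\right) \frac{1}{33456} = 17848 \cdot \frac{1}{33456} = \frac{2231}{4182}$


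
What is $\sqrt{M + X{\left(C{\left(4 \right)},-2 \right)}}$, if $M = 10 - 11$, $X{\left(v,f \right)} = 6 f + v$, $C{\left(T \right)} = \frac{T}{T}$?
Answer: $2 i \sqrt{3} \approx 3.4641 i$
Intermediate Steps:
$C{\left(T \right)} = 1$
$X{\left(v,f \right)} = v + 6 f$
$M = -1$ ($M = 10 - 11 = -1$)
$\sqrt{M + X{\left(C{\left(4 \right)},-2 \right)}} = \sqrt{-1 + \left(1 + 6 \left(-2\right)\right)} = \sqrt{-1 + \left(1 - 12\right)} = \sqrt{-1 - 11} = \sqrt{-12} = 2 i \sqrt{3}$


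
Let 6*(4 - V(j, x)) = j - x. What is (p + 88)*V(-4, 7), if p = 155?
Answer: 2835/2 ≈ 1417.5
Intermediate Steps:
V(j, x) = 4 - j/6 + x/6 (V(j, x) = 4 - (j - x)/6 = 4 + (-j/6 + x/6) = 4 - j/6 + x/6)
(p + 88)*V(-4, 7) = (155 + 88)*(4 - ⅙*(-4) + (⅙)*7) = 243*(4 + ⅔ + 7/6) = 243*(35/6) = 2835/2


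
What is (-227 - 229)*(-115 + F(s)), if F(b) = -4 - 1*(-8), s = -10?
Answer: 50616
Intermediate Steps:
F(b) = 4 (F(b) = -4 + 8 = 4)
(-227 - 229)*(-115 + F(s)) = (-227 - 229)*(-115 + 4) = -456*(-111) = 50616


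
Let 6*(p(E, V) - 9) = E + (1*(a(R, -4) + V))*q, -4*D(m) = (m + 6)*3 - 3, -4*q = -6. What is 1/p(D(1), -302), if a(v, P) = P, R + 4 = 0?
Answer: -4/273 ≈ -0.014652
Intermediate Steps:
q = 3/2 (q = -1/4*(-6) = 3/2 ≈ 1.5000)
R = -4 (R = -4 + 0 = -4)
D(m) = -15/4 - 3*m/4 (D(m) = -((m + 6)*3 - 3)/4 = -((6 + m)*3 - 3)/4 = -((18 + 3*m) - 3)/4 = -(15 + 3*m)/4 = -15/4 - 3*m/4)
p(E, V) = 8 + V/4 + E/6 (p(E, V) = 9 + (E + (1*(-4 + V))*(3/2))/6 = 9 + (E + (-4 + V)*(3/2))/6 = 9 + (E + (-6 + 3*V/2))/6 = 9 + (-6 + E + 3*V/2)/6 = 9 + (-1 + V/4 + E/6) = 8 + V/4 + E/6)
1/p(D(1), -302) = 1/(8 + (1/4)*(-302) + (-15/4 - 3/4*1)/6) = 1/(8 - 151/2 + (-15/4 - 3/4)/6) = 1/(8 - 151/2 + (1/6)*(-9/2)) = 1/(8 - 151/2 - 3/4) = 1/(-273/4) = -4/273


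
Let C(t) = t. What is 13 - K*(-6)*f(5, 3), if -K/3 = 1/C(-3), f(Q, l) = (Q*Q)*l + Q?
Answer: 493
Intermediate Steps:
f(Q, l) = Q + l*Q² (f(Q, l) = Q²*l + Q = l*Q² + Q = Q + l*Q²)
K = 1 (K = -3/(-3) = -3*(-⅓) = 1)
13 - K*(-6)*f(5, 3) = 13 - 1*(-6)*5*(1 + 5*3) = 13 - (-6)*5*(1 + 15) = 13 - (-6)*5*16 = 13 - (-6)*80 = 13 - 1*(-480) = 13 + 480 = 493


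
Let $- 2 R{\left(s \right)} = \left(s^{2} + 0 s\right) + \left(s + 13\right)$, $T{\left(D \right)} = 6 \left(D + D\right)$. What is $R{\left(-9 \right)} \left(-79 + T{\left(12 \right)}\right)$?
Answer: $- \frac{5525}{2} \approx -2762.5$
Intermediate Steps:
$T{\left(D \right)} = 12 D$ ($T{\left(D \right)} = 6 \cdot 2 D = 12 D$)
$R{\left(s \right)} = - \frac{13}{2} - \frac{s}{2} - \frac{s^{2}}{2}$ ($R{\left(s \right)} = - \frac{\left(s^{2} + 0 s\right) + \left(s + 13\right)}{2} = - \frac{\left(s^{2} + 0\right) + \left(13 + s\right)}{2} = - \frac{s^{2} + \left(13 + s\right)}{2} = - \frac{13 + s + s^{2}}{2} = - \frac{13}{2} - \frac{s}{2} - \frac{s^{2}}{2}$)
$R{\left(-9 \right)} \left(-79 + T{\left(12 \right)}\right) = \left(- \frac{13}{2} - - \frac{9}{2} - \frac{\left(-9\right)^{2}}{2}\right) \left(-79 + 12 \cdot 12\right) = \left(- \frac{13}{2} + \frac{9}{2} - \frac{81}{2}\right) \left(-79 + 144\right) = \left(- \frac{13}{2} + \frac{9}{2} - \frac{81}{2}\right) 65 = \left(- \frac{85}{2}\right) 65 = - \frac{5525}{2}$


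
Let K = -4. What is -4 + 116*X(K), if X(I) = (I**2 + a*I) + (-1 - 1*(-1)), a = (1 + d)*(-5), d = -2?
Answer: -468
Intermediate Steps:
a = 5 (a = (1 - 2)*(-5) = -1*(-5) = 5)
X(I) = I**2 + 5*I (X(I) = (I**2 + 5*I) + (-1 - 1*(-1)) = (I**2 + 5*I) + (-1 + 1) = (I**2 + 5*I) + 0 = I**2 + 5*I)
-4 + 116*X(K) = -4 + 116*(-4*(5 - 4)) = -4 + 116*(-4*1) = -4 + 116*(-4) = -4 - 464 = -468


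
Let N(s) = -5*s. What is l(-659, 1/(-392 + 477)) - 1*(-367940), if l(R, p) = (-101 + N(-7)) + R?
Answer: 367215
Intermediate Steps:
l(R, p) = -66 + R (l(R, p) = (-101 - 5*(-7)) + R = (-101 + 35) + R = -66 + R)
l(-659, 1/(-392 + 477)) - 1*(-367940) = (-66 - 659) - 1*(-367940) = -725 + 367940 = 367215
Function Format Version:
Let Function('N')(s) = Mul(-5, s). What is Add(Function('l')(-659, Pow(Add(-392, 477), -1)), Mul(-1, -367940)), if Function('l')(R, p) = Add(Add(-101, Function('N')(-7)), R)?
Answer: 367215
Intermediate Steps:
Function('l')(R, p) = Add(-66, R) (Function('l')(R, p) = Add(Add(-101, Mul(-5, -7)), R) = Add(Add(-101, 35), R) = Add(-66, R))
Add(Function('l')(-659, Pow(Add(-392, 477), -1)), Mul(-1, -367940)) = Add(Add(-66, -659), Mul(-1, -367940)) = Add(-725, 367940) = 367215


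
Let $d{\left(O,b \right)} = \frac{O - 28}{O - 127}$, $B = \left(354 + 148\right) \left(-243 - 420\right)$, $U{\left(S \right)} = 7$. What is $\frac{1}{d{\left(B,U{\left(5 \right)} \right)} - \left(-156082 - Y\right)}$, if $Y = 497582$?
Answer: $\frac{332953}{217639722646} \approx 1.5298 \cdot 10^{-6}$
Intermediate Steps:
$B = -332826$ ($B = 502 \left(-663\right) = -332826$)
$d{\left(O,b \right)} = \frac{-28 + O}{-127 + O}$
$\frac{1}{d{\left(B,U{\left(5 \right)} \right)} - \left(-156082 - Y\right)} = \frac{1}{\frac{-28 - 332826}{-127 - 332826} - \left(-156082 - 497582\right)} = \frac{1}{\frac{1}{-332953} \left(-332854\right) - \left(-156082 - 497582\right)} = \frac{1}{\left(- \frac{1}{332953}\right) \left(-332854\right) - -653664} = \frac{1}{\frac{332854}{332953} + 653664} = \frac{1}{\frac{217639722646}{332953}} = \frac{332953}{217639722646}$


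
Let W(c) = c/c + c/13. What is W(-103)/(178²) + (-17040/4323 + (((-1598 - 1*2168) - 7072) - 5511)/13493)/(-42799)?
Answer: -128332248431/1308242304039242 ≈ -9.8095e-5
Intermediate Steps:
W(c) = 1 + c/13 (W(c) = 1 + c*(1/13) = 1 + c/13)
W(-103)/(178²) + (-17040/4323 + (((-1598 - 1*2168) - 7072) - 5511)/13493)/(-42799) = (1 + (1/13)*(-103))/(178²) + (-17040/4323 + (((-1598 - 1*2168) - 7072) - 5511)/13493)/(-42799) = (1 - 103/13)/31684 + (-17040*1/4323 + (((-1598 - 2168) - 7072) - 5511)*(1/13493))*(-1/42799) = -90/13*1/31684 + (-5680/1441 + ((-3766 - 7072) - 5511)*(1/13493))*(-1/42799) = -45/205946 + (-5680/1441 + (-10838 - 5511)*(1/13493))*(-1/42799) = -45/205946 + (-5680/1441 - 16349*1/13493)*(-1/42799) = -45/205946 + (-5680/1441 - 16349/13493)*(-1/42799) = -45/205946 - 764879/148423*(-1/42799) = -45/205946 + 764879/6352355977 = -128332248431/1308242304039242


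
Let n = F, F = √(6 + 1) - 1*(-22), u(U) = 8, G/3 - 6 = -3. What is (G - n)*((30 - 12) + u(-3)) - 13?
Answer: -351 - 26*√7 ≈ -419.79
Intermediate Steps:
G = 9 (G = 18 + 3*(-3) = 18 - 9 = 9)
F = 22 + √7 (F = √7 + 22 = 22 + √7 ≈ 24.646)
n = 22 + √7 ≈ 24.646
(G - n)*((30 - 12) + u(-3)) - 13 = (9 - (22 + √7))*((30 - 12) + 8) - 13 = (9 + (-22 - √7))*(18 + 8) - 13 = (-13 - √7)*26 - 13 = (-338 - 26*√7) - 13 = -351 - 26*√7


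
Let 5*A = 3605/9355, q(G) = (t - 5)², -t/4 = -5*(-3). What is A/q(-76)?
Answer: 721/39524875 ≈ 1.8242e-5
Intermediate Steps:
t = -60 (t = -(-20)*(-3) = -4*15 = -60)
q(G) = 4225 (q(G) = (-60 - 5)² = (-65)² = 4225)
A = 721/9355 (A = (3605/9355)/5 = (3605*(1/9355))/5 = (⅕)*(721/1871) = 721/9355 ≈ 0.077071)
A/q(-76) = (721/9355)/4225 = (721/9355)*(1/4225) = 721/39524875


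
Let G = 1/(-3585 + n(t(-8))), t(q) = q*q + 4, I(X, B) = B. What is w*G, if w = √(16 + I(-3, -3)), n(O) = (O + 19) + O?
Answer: -√13/3430 ≈ -0.0010512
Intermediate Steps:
t(q) = 4 + q² (t(q) = q² + 4 = 4 + q²)
n(O) = 19 + 2*O (n(O) = (19 + O) + O = 19 + 2*O)
G = -1/3430 (G = 1/(-3585 + (19 + 2*(4 + (-8)²))) = 1/(-3585 + (19 + 2*(4 + 64))) = 1/(-3585 + (19 + 2*68)) = 1/(-3585 + (19 + 136)) = 1/(-3585 + 155) = 1/(-3430) = -1/3430 ≈ -0.00029154)
w = √13 (w = √(16 - 3) = √13 ≈ 3.6056)
w*G = √13*(-1/3430) = -√13/3430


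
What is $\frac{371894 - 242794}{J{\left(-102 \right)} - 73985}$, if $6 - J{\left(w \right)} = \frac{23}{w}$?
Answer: $- \frac{2633640}{1509167} \approx -1.7451$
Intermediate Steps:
$J{\left(w \right)} = 6 - \frac{23}{w}$
$\frac{371894 - 242794}{J{\left(-102 \right)} - 73985} = \frac{371894 - 242794}{\left(6 - \frac{23}{-102}\right) - 73985} = \frac{129100}{\left(6 - - \frac{23}{102}\right) - 73985} = \frac{129100}{\left(6 + \frac{23}{102}\right) - 73985} = \frac{129100}{\frac{635}{102} - 73985} = \frac{129100}{- \frac{7545835}{102}} = 129100 \left(- \frac{102}{7545835}\right) = - \frac{2633640}{1509167}$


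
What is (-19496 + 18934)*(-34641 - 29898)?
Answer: 36270918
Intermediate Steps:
(-19496 + 18934)*(-34641 - 29898) = -562*(-64539) = 36270918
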